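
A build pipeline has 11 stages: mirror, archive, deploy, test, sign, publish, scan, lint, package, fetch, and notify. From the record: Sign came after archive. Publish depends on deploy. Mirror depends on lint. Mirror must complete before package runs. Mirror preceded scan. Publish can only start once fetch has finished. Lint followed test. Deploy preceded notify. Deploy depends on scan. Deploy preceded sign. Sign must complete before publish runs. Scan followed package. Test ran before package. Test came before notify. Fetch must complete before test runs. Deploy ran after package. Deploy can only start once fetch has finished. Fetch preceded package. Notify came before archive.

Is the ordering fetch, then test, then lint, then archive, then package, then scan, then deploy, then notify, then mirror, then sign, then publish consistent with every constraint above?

no

The constraints require mirror before package, but in the proposed sequence package appears ahead of mirror. That one violation is enough.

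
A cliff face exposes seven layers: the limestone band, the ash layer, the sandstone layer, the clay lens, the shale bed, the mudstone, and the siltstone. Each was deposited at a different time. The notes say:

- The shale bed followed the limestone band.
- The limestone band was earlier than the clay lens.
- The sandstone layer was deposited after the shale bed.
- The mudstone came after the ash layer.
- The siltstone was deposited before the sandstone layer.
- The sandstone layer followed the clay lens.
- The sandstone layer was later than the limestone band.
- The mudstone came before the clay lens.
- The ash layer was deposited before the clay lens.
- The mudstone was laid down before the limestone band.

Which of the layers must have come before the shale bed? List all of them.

Directly stated before the shale bed: the limestone band.
The ash layer reaches the shale bed via the ash layer → the mudstone → the limestone band → the shale bed.
The mudstone reaches the shale bed via the mudstone → the limestone band → the shale bed.

the ash layer, the limestone band, the mudstone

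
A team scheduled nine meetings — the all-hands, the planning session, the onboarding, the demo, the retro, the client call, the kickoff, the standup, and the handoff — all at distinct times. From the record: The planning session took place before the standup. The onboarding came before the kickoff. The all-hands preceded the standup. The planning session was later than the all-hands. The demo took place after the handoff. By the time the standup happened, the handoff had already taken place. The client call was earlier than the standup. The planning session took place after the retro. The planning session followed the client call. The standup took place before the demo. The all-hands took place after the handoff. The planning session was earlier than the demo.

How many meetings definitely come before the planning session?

4

Directly stated before the planning session: the all-hands, the client call, and the retro.
The handoff reaches the planning session via the handoff → the all-hands → the planning session.
That's the all-hands, the client call, the handoff, and the retro — 4 in all.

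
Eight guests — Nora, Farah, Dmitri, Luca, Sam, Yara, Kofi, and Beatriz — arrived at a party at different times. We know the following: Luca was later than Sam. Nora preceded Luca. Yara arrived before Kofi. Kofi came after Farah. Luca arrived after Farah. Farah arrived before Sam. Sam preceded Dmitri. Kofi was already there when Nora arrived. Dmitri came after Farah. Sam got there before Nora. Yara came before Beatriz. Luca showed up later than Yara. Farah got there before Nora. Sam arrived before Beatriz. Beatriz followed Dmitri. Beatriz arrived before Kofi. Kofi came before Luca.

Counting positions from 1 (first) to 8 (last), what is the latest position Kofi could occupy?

Kofi must come before Luca and Nora — 2 guests forced after them.
Everything else can be placed before Kofi in some valid order, so Kofi can sit as late as position 8 − 2 = 6.

6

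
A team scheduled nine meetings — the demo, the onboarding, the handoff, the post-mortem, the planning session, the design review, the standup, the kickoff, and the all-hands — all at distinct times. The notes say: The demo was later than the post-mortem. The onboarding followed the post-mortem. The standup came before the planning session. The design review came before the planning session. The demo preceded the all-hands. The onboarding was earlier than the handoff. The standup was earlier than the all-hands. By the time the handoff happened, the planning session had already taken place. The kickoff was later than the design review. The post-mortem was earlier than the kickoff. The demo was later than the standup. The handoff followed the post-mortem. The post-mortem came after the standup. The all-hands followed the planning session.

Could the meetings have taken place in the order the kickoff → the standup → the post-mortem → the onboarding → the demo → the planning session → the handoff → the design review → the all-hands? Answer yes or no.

no

The constraints require the design review before the kickoff, but in the proposed sequence the kickoff appears ahead of the design review. That one violation is enough.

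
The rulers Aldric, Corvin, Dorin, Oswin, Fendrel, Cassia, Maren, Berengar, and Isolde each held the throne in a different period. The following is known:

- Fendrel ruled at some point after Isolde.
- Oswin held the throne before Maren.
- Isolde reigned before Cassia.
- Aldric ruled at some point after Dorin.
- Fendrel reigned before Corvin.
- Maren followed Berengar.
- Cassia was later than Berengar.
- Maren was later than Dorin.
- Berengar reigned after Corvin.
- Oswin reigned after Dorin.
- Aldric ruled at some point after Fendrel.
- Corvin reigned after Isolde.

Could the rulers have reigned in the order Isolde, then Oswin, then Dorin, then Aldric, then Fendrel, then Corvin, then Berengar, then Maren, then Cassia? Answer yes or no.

no

The constraints require Dorin before Oswin, but in the proposed sequence Oswin appears ahead of Dorin. That one violation is enough.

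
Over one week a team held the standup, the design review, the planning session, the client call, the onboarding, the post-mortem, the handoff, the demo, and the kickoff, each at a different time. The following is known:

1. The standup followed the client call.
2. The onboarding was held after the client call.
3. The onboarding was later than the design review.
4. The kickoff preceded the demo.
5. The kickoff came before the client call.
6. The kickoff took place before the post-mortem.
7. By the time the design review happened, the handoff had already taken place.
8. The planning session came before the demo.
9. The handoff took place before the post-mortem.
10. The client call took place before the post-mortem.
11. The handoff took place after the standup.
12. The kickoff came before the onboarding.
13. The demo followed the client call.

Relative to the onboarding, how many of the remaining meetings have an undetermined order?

3

Forced before the onboarding: the client call, the design review, the handoff, the kickoff, and the standup.
That leaves the demo, the planning session, and the post-mortem with no forced order relative to the onboarding — 3.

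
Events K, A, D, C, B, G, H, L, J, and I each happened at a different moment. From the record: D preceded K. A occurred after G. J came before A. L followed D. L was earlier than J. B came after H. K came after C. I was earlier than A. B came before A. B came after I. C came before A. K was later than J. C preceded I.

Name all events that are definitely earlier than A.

B, C, D, G, H, I, J, L

Directly stated before A: B, C, G, I, and J.
D reaches A via D → L → J → A.
H reaches A via H → B → A.
L reaches A via L → J → A.
No chain forces K ahead of A.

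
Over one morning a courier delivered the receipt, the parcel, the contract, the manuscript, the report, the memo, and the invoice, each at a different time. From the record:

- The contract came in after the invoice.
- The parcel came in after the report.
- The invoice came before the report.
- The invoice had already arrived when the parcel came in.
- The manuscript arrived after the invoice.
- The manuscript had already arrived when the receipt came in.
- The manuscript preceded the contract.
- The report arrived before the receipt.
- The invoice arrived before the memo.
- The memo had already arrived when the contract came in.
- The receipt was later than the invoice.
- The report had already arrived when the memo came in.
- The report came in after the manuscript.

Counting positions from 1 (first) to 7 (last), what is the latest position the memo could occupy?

The memo must come before the contract — 1 item forced after it.
Everything else can be placed before the memo in some valid order, so the memo can sit as late as position 7 − 1 = 6.

6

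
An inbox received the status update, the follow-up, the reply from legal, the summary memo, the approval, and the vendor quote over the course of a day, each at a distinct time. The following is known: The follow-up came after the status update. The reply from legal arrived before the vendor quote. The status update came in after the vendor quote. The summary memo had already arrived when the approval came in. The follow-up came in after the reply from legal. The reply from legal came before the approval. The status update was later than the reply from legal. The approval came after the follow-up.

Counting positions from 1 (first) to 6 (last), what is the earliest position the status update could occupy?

3

The reply from legal and the vendor quote must both come before the status update — 2 forced predecessors.
Nothing else is forced ahead of the status update, so its earliest slot is position 2 + 1 = 3.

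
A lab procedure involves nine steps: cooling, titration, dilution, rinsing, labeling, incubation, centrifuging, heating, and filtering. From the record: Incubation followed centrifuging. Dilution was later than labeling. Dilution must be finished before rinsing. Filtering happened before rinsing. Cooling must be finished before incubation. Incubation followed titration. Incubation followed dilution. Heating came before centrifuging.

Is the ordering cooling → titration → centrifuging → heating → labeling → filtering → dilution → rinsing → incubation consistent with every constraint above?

no

The constraints require heating before centrifuging, but in the proposed sequence centrifuging appears ahead of heating. That one violation is enough.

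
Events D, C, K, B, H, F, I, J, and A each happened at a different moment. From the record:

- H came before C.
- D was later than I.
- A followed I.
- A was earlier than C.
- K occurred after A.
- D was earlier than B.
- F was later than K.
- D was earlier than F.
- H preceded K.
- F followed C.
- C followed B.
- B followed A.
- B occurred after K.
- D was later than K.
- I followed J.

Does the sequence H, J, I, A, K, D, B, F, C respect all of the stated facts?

no

The constraints require C before F, but in the proposed sequence F appears ahead of C. That one violation is enough.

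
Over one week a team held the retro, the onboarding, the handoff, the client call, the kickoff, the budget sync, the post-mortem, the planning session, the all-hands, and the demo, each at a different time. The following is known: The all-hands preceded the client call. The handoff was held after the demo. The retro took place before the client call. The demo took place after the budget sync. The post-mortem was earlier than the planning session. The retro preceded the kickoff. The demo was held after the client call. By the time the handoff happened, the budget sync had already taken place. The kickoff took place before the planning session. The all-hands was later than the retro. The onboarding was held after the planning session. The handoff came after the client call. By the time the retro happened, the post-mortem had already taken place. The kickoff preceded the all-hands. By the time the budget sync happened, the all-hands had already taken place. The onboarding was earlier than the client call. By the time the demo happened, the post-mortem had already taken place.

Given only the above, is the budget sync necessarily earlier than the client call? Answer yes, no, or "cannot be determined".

No chain of stated constraints runs from the budget sync to the client call, and none runs from the client call to the budget sync either.
So the relative order of the budget sync and the client call is not fixed by the given facts.

cannot be determined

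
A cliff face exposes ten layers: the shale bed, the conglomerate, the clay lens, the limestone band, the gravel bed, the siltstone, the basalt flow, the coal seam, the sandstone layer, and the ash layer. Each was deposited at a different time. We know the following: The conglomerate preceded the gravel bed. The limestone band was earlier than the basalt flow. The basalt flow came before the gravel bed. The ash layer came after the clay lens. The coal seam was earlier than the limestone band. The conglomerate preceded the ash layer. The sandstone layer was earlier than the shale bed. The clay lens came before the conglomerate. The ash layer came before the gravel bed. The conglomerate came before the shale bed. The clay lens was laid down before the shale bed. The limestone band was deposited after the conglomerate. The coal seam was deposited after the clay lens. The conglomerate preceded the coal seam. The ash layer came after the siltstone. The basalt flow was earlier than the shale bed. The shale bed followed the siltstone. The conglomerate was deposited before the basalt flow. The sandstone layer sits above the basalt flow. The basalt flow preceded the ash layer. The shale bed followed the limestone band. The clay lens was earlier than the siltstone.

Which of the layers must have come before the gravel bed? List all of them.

the ash layer, the basalt flow, the clay lens, the coal seam, the conglomerate, the limestone band, the siltstone

Directly stated before the gravel bed: the ash layer, the basalt flow, and the conglomerate.
The clay lens reaches the gravel bed via the clay lens → the ash layer → the gravel bed.
The coal seam reaches the gravel bed via the coal seam → the limestone band → the basalt flow → the gravel bed.
The limestone band reaches the gravel bed via the limestone band → the basalt flow → the gravel bed.
Likewise the siltstone reaches the gravel bed by chaining the stated constraints.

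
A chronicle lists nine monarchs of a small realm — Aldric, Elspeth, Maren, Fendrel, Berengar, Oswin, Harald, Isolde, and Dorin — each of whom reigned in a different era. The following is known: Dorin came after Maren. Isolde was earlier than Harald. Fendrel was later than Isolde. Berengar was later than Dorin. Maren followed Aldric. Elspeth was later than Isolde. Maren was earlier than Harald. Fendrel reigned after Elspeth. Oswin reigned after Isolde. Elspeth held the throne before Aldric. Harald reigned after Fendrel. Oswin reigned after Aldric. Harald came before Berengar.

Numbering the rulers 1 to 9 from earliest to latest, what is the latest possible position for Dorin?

8

Dorin must come before Berengar — 1 ruler forced after them.
Everything else can be placed before Dorin in some valid order, so Dorin can sit as late as position 9 − 1 = 8.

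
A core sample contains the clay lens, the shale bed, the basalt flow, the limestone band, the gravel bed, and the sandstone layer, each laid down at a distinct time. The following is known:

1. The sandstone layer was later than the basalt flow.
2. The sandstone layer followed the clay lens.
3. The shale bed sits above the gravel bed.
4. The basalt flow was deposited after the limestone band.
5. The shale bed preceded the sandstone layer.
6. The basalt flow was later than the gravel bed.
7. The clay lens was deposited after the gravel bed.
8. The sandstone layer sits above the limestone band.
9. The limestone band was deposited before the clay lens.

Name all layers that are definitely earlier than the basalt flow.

Directly stated before the basalt flow: the gravel bed and the limestone band.
No chain forces the sandstone layer (or any of the others) ahead of the basalt flow.

the gravel bed, the limestone band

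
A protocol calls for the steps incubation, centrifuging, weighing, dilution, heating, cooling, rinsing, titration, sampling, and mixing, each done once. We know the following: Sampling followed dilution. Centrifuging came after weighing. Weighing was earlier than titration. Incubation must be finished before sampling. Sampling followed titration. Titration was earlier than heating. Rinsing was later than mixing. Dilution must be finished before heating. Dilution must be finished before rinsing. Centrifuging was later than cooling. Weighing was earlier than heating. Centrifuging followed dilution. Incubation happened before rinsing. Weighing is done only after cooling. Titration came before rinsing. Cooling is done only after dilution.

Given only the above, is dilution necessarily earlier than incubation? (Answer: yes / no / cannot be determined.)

No chain of stated constraints runs from dilution to incubation, and none runs from incubation to dilution either.
So the relative order of dilution and incubation is not fixed by the given facts.

cannot be determined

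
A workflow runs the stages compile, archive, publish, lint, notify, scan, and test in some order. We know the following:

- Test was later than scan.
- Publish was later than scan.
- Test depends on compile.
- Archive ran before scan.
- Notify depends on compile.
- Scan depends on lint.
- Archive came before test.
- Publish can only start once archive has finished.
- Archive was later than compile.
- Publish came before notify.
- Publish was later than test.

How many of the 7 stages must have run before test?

Directly stated before test: archive, compile, and scan.
Lint reaches test via lint → scan → test.
No chain forces publish (or any of the others) ahead of test.
That's archive, compile, lint, and scan — 4 in all.

4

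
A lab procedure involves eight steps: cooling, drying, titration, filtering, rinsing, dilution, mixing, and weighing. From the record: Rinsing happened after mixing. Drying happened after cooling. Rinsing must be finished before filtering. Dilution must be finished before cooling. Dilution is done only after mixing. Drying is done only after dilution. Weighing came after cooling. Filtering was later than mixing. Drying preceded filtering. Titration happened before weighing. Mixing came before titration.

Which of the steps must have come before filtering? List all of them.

cooling, dilution, drying, mixing, rinsing

Directly stated before filtering: drying, mixing, and rinsing.
Cooling reaches filtering via cooling → drying → filtering.
Dilution reaches filtering via dilution → drying → filtering.
No chain forces titration (or any of the others) ahead of filtering.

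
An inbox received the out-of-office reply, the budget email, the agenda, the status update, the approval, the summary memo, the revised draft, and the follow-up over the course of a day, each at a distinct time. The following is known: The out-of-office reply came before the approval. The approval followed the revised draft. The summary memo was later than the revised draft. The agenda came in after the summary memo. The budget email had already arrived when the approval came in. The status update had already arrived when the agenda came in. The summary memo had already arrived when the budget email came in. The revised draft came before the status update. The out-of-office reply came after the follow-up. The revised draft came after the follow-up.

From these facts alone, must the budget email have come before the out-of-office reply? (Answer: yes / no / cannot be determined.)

No chain of stated constraints runs from the budget email to the out-of-office reply, and none runs from the out-of-office reply to the budget email either.
So the relative order of the budget email and the out-of-office reply is not fixed by the given facts.

cannot be determined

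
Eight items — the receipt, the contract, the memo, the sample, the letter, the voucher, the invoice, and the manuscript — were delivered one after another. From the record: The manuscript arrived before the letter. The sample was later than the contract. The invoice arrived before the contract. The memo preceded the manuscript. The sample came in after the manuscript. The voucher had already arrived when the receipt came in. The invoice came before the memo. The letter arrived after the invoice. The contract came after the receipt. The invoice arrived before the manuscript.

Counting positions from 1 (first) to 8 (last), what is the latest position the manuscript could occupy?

6

The manuscript must come before the letter and the sample — 2 items forced after it.
Everything else can be placed before the manuscript in some valid order, so the manuscript can sit as late as position 8 − 2 = 6.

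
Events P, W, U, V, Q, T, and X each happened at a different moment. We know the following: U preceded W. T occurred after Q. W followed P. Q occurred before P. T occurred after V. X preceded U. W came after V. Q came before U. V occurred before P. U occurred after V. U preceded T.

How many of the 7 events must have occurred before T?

4

Directly stated before T: Q, U, and V.
X reaches T via X → U → T.
No chain forces W (or any of the others) ahead of T.
That's Q, U, V, and X — 4 in all.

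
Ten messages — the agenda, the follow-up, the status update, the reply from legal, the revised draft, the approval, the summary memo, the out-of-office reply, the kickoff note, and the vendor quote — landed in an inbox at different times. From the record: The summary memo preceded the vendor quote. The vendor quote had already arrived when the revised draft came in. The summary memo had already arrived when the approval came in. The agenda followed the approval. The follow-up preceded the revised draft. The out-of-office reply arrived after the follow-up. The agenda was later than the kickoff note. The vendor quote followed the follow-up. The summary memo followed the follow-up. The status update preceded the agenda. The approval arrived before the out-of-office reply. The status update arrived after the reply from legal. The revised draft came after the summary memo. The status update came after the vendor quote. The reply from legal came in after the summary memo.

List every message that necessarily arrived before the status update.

Directly stated before the status update: the reply from legal and the vendor quote.
The follow-up reaches the status update via the follow-up → the vendor quote → the status update.
The summary memo reaches the status update via the summary memo → the vendor quote → the status update.
No chain forces the approval (or any of the others) ahead of the status update.

the follow-up, the reply from legal, the summary memo, the vendor quote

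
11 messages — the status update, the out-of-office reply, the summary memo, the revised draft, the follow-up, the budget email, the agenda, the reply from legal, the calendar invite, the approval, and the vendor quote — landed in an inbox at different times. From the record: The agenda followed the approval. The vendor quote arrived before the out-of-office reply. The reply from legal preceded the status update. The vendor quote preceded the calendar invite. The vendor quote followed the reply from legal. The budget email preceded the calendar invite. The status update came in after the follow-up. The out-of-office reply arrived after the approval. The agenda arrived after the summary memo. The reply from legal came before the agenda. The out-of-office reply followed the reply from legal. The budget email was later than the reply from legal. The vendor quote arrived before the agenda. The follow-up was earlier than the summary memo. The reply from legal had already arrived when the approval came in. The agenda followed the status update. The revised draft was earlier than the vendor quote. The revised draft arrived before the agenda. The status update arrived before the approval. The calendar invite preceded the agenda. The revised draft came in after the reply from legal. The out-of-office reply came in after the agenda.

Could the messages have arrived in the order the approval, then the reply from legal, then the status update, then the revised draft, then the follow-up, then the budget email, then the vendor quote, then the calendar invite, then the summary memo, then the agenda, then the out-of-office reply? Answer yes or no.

no

The constraints require the reply from legal before the approval, but in the proposed sequence the approval appears ahead of the reply from legal. That one violation is enough.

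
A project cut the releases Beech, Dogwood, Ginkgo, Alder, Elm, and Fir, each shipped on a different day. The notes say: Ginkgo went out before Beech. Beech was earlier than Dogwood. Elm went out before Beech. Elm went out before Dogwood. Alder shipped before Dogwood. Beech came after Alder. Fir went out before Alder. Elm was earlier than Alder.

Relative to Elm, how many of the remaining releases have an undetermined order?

Forced after Elm: Alder, Beech, and Dogwood.
That leaves Fir and Ginkgo with no forced order relative to Elm — 2.

2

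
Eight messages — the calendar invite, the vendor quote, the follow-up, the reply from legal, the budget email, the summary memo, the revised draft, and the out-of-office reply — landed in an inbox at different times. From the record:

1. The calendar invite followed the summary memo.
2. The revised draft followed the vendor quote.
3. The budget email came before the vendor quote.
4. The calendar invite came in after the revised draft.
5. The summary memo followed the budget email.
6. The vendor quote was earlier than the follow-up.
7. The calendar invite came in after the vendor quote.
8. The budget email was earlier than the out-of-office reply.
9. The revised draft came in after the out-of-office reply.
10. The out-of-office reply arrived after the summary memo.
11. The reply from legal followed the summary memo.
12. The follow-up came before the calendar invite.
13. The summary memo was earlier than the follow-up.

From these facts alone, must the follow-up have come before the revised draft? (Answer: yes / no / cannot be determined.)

No chain of stated constraints runs from the follow-up to the revised draft, and none runs from the revised draft to the follow-up either.
So the relative order of the follow-up and the revised draft is not fixed by the given facts.

cannot be determined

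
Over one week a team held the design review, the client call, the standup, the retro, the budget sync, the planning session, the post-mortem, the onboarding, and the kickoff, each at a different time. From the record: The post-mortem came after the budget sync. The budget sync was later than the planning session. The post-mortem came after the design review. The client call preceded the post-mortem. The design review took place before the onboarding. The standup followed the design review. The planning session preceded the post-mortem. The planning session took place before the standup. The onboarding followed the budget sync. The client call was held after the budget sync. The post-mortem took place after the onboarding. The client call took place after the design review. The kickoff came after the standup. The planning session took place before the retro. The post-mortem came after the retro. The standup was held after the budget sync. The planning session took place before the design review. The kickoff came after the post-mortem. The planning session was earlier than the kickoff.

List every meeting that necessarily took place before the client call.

Directly stated before the client call: the budget sync and the design review.
The planning session reaches the client call via the planning session → the design review → the client call.
No chain forces the retro (or any of the others) ahead of the client call.

the budget sync, the design review, the planning session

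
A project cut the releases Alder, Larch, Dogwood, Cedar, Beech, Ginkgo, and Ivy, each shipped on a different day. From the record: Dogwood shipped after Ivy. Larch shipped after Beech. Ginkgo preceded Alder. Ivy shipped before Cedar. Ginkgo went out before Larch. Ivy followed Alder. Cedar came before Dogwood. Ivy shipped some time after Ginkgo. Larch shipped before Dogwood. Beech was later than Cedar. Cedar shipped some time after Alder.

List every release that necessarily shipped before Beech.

Alder, Cedar, Ginkgo, Ivy

Directly stated before Beech: Cedar.
Alder reaches Beech via Alder → Cedar → Beech.
Ginkgo reaches Beech via Ginkgo → Ivy → Cedar → Beech.
Ivy reaches Beech via Ivy → Cedar → Beech.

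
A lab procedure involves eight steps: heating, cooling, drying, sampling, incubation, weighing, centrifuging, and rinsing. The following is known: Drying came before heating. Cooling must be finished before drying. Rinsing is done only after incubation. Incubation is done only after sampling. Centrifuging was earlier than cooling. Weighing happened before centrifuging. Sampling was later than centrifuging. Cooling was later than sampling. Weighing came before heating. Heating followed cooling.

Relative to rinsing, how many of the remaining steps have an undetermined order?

Forced before rinsing: centrifuging, incubation, sampling, and weighing.
That leaves cooling, drying, and heating with no forced order relative to rinsing — 3.

3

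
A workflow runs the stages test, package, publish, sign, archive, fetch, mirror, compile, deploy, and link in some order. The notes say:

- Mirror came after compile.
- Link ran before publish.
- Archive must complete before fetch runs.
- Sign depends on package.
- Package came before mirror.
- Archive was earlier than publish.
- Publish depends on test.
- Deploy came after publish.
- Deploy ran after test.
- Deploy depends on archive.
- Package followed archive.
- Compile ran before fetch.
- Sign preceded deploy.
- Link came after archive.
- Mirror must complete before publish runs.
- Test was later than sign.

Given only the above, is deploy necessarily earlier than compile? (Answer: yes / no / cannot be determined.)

Tracing the constraints gives compile → mirror → publish → deploy, so compile must come before deploy.
That means deploy cannot be before compile.

no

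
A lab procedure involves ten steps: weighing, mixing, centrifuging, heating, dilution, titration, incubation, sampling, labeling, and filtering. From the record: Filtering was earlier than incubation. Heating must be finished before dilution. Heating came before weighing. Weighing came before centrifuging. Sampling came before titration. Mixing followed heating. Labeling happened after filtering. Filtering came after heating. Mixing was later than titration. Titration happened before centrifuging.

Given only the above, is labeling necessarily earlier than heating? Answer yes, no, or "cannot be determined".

Tracing the constraints gives heating → filtering → labeling, so heating must come before labeling.
That means labeling cannot be before heating.

no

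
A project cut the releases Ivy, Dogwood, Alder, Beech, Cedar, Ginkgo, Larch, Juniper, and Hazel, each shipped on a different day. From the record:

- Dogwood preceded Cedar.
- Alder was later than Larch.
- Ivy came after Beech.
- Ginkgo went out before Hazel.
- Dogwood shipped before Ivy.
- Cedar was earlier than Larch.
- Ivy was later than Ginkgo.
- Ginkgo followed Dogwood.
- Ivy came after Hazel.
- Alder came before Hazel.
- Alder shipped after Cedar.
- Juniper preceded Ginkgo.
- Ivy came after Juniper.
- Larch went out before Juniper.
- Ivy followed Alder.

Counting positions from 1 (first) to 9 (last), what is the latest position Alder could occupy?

7

Alder must come before Hazel and Ivy — 2 releases forced after it.
Everything else can be placed before Alder in some valid order, so Alder can sit as late as position 9 − 2 = 7.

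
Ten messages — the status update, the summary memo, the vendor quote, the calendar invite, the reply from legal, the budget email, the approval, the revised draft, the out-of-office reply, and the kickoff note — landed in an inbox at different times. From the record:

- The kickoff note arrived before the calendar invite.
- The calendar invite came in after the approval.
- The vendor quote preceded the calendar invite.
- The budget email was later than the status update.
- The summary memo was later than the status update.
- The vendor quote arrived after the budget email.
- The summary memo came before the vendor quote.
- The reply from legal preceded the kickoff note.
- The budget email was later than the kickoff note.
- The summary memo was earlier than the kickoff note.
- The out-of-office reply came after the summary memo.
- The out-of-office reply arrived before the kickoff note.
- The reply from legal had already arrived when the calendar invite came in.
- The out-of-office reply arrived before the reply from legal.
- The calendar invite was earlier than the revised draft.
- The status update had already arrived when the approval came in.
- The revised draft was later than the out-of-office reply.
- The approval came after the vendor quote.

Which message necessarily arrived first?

The status update has a chain of constraints placing it before every other message, so the status update must be first.

the status update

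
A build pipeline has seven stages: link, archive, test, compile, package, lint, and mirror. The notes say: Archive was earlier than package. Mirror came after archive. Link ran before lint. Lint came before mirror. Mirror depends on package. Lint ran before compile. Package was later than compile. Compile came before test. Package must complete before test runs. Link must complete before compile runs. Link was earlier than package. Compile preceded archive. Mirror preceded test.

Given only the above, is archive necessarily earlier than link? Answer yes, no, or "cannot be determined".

no

Tracing the constraints gives link → compile → archive, so link must come before archive.
That means archive cannot be before link.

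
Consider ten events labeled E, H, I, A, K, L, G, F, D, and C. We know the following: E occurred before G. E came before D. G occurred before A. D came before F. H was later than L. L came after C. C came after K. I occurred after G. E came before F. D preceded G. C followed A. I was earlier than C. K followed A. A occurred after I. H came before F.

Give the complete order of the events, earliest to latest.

E, D, G, I, A, K, C, L, H, F

The constraints fix every adjacent pair, so only one ordering works:
E → D → G → I → A → K → C → L → H → F.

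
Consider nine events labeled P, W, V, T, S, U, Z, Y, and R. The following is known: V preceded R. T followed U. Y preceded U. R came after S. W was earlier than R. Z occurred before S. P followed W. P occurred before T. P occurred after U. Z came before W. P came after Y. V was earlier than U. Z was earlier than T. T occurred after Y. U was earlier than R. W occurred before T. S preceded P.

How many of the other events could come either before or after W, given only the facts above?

Forced before W: Z; forced after W: P, R, and T.
That leaves S, U, V, and Y with no forced order relative to W — 4.

4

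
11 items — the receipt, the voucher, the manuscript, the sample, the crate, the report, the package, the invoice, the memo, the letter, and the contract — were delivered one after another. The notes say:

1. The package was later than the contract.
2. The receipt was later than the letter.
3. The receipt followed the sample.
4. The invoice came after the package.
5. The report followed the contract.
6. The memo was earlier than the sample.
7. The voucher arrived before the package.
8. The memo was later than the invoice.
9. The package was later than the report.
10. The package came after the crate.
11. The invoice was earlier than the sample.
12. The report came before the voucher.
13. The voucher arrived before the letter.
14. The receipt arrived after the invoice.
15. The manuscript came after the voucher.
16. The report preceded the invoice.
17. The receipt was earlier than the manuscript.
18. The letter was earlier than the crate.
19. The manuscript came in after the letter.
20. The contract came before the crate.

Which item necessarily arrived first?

the contract

The contract has a chain of constraints placing it before every other item, so the contract must be first.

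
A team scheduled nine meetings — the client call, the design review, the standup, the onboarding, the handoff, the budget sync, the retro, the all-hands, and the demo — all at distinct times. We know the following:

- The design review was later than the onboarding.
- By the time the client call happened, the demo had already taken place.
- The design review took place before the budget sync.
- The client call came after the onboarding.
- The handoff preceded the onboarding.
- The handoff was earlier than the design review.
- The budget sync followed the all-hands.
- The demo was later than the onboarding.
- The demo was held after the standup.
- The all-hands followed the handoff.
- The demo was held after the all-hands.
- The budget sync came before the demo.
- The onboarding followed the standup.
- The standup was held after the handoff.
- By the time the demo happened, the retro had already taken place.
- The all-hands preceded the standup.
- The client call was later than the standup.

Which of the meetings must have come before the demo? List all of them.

the all-hands, the budget sync, the design review, the handoff, the onboarding, the retro, the standup

Directly stated before the demo: the all-hands, the budget sync, the onboarding, the retro, and the standup.
The design review reaches the demo via the design review → the budget sync → the demo.
The handoff reaches the demo via the handoff → the onboarding → the demo.
No chain forces the client call ahead of the demo.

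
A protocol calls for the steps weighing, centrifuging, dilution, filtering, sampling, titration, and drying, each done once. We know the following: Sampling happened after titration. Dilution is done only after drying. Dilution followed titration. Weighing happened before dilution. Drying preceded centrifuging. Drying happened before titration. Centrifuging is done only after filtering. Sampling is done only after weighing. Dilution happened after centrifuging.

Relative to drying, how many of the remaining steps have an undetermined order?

Forced after drying: centrifuging, dilution, sampling, and titration.
That leaves filtering and weighing with no forced order relative to drying — 2.

2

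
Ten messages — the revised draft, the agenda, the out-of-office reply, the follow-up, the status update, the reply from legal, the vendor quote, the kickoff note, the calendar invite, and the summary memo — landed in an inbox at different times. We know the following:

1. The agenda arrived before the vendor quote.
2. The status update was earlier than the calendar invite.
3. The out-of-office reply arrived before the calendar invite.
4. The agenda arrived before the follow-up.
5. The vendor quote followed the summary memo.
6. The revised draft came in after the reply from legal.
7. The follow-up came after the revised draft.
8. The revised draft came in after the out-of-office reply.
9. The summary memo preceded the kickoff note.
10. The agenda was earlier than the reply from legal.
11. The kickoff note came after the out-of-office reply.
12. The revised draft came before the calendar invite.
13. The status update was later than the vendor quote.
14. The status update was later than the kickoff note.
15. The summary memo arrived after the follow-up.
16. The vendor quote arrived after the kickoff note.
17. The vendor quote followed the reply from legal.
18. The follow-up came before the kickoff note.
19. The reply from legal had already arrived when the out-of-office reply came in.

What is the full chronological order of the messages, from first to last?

the agenda, the reply from legal, the out-of-office reply, the revised draft, the follow-up, the summary memo, the kickoff note, the vendor quote, the status update, the calendar invite

The constraints fix every adjacent pair, so only one ordering works:
the agenda → the reply from legal → the out-of-office reply → the revised draft → the follow-up → the summary memo → the kickoff note → the vendor quote → the status update → the calendar invite.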